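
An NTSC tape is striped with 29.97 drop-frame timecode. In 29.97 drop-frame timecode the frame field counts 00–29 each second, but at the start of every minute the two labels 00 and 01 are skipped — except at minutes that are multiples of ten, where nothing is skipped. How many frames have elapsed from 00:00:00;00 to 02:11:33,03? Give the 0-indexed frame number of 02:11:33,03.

236557

As if non-drop at 30 labels/s: (2 × 3600 + 11 × 60 + 33) × 30 + 3 = 236793.
Minute boundaries passed: 131; those not divisible by 10: 131 − 13 = 118; dropped labels = 2 × 118 = 236.
Actual frame index = 236793 − 236 = 236557.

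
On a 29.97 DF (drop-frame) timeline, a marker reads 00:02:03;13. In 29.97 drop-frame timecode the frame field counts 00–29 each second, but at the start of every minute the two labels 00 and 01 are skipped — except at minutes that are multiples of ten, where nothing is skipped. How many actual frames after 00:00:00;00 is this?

3699

Complete 10-minute blocks: 0, each 17982 frames → 0.
Remaining 2 whole minutes in the current block: 1800 + 1 × 1798 = 3598 frames.
Within the current minute: 3 × 30 + 13 − 2 = 101 (labels ;00/;01 skipped at this minute). Total = 0 + 3598 + 101 = 3699.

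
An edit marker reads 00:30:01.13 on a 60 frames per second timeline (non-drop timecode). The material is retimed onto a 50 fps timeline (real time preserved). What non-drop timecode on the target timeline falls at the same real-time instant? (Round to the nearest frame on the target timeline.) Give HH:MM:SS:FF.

Source frame index: (0×3600 + 30×60 + 1) × 60 + 13 = 108073.
Real time: 108073 / (60) = 108073/60 s.
Target frame: (108073/60) × (50) = 540365/6 ≈ 90060.833 → 90061.
At 50 labels/s: frame 90061 → 00:30:01:11.

00:30:01:11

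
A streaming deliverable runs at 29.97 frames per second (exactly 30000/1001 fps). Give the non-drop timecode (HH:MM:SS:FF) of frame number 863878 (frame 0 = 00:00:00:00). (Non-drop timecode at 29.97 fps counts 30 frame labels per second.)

863878 ÷ 30 = 28795 full seconds, remainder 28 frames.
28795 s = 7 h 59 min 55 s.
Timecode: 07:59:55:28.

07:59:55:28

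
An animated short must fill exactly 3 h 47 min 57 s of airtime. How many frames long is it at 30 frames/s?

3 h 47 min 57 s = 13677 s.
Frames = 13677 × 30 = 410310.

410310 frames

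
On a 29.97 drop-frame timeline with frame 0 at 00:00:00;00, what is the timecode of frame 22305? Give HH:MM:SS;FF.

Each 10-minute DF block holds 10 × 60 × 30 − 9 × 2 = 17982 frames. 22305 ÷ 17982 → 1 full block, remainder 4323.
Within the partial block the first minute is 1800 frames and each further minute 1798, so 2 further minute boundaries passed. Total skipped labels = 18 × 1 + 2 × 2 = 22.
Non-drop label index = 22305 + 22 = 22327; at 30 labels/s that is 00:12:24:07, i.e. DF 00:12:24;07.

00:12:24;07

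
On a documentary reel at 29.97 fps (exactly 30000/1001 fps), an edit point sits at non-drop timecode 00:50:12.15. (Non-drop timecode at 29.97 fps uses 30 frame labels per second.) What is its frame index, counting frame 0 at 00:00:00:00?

Total seconds to the label: (0 × 3600 + 50 × 60 + 12) = 3012.
Frame index = 3012 × 30 + 15 = 90375.

90375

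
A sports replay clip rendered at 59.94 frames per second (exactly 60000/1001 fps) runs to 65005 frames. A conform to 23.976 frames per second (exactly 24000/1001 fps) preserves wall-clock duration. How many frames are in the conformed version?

26002 frames

Target frames = source frames × (target rate / source rate) = 65005 × (24000/1001)/(60000/1001) = 65005 × 2/5 = 26002.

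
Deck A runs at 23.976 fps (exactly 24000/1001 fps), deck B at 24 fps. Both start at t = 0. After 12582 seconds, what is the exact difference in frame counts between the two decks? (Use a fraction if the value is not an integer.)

301968/1001 frames

A emits 24000/1001 × 12582 = 301968000/1001 frames; B emits 24 × 12582 = 301968.
Difference = 301968/1001 frames (≈ 301.6663); B is ahead of A.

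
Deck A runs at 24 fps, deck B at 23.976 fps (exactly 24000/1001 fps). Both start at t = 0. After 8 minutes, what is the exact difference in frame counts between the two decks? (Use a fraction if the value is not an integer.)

8 min = 480 s.
A emits 24 × 480 = 11520 frames; B emits 24000/1001 × 480 = 11520000/1001.
Difference = 11520/1001 frames (≈ 11.5085); B is behind A.

11520/1001 frames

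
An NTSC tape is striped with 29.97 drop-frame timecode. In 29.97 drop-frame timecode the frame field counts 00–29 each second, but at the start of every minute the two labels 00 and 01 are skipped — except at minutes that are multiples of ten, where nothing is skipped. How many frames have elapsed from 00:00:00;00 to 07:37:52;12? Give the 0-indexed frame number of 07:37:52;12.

As if non-drop at 30 labels/s: (7 × 3600 + 37 × 60 + 52) × 30 + 12 = 824172.
Minute boundaries passed: 457; those not divisible by 10: 457 − 45 = 412; dropped labels = 2 × 412 = 824.
Actual frame index = 824172 − 824 = 823348.

823348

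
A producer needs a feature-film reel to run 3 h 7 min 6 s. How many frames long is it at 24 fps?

269424 frames

3 h 7 min 6 s = 11226 s.
Frames = 11226 × 24 = 269424.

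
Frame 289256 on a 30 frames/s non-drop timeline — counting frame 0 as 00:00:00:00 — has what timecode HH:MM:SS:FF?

02:40:41:26

289256 ÷ 30 = 9641 full seconds, remainder 26 frames.
9641 s = 2 h 40 min 41 s.
Timecode: 02:40:41:26.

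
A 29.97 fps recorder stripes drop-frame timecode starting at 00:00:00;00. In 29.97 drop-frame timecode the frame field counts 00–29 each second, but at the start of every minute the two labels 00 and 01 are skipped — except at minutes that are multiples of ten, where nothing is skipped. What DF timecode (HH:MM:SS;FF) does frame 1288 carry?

Ten DF minutes hold 17982 frames, so frame 1288 lies in block 0 (frames 0–17981) with 1288 frames into that block.
The block's first minute is 1800 frames and the rest 1798 each; 1288 frames reaches minute 0, so 0 × 18 + 0 × 2 = 0 labels have been skipped so far.
Adding those back, label number 1288 + 0 = 1288 at 30 labels/s is 42 s + 28 f = 0 h 0 min 42 s frame 28, i.e. 00:00:42;28.

00:00:42;28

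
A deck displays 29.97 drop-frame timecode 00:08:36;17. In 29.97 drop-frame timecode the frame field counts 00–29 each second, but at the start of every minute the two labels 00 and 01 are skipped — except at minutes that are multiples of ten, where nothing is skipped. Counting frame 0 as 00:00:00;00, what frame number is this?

15481

As if non-drop at 30 labels/s: (0 × 3600 + 8 × 60 + 36) × 30 + 17 = 15497.
Minute boundaries passed: 8; those not divisible by 10: 8 − 0 = 8; dropped labels = 2 × 8 = 16.
Actual frame index = 15497 − 16 = 15481.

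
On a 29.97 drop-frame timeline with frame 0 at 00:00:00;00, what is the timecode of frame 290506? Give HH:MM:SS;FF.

02:41:33;06

Ten DF minutes hold 17982 frames, so frame 290506 lies in block 16 (frames 287712–305693) with 2794 frames into that block.
The block's first minute is 1800 frames and the rest 1798 each; 2794 frames reaches minute 1, so 16 × 18 + 1 × 2 = 290 labels have been skipped so far.
Adding those back, label number 290506 + 290 = 290796 at 30 labels/s is 9693 s + 6 f = 2 h 41 min 33 s frame 6, i.e. 02:41:33;06.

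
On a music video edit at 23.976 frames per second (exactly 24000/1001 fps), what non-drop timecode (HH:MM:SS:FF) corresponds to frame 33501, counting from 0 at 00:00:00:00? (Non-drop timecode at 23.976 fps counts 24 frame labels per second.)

33501 ÷ 24 = 1395 full seconds, remainder 21 frames.
1395 s = 0 h 23 min 15 s.
Timecode: 00:23:15:21.

00:23:15:21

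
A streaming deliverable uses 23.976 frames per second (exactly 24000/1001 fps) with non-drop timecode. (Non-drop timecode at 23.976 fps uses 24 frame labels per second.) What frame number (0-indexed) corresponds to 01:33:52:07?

Total seconds to the label: (1 × 3600 + 33 × 60 + 52) = 5632.
Frame index = 5632 × 24 + 7 = 135175.

frame 135175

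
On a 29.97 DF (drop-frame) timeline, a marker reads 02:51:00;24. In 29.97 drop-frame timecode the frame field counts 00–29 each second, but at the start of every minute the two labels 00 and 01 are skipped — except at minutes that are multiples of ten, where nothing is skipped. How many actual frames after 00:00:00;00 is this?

307516

Complete 10-minute blocks: 17, each 17982 frames → 305694.
Remaining 1 whole minute in the current block: 1800 + 0 × 1798 = 1800 frames.
Within the current minute: 0 × 30 + 24 − 2 = 22 (labels ;00/;01 skipped at this minute). Total = 305694 + 1800 + 22 = 307516.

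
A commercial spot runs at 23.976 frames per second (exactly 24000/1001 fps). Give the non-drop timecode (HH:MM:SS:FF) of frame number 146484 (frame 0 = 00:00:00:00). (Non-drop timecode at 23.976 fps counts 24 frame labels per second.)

01:41:43:12

146484 ÷ 24 = 6103 full seconds, remainder 12 frames.
6103 s = 1 h 41 min 43 s.
Timecode: 01:41:43:12.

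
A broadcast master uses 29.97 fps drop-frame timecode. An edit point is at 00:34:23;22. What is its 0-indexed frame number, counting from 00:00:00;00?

61850

As if non-drop at 30 labels/s: (0 × 3600 + 34 × 60 + 23) × 30 + 22 = 61912.
Minute boundaries passed: 34; those not divisible by 10: 34 − 3 = 31; dropped labels = 2 × 31 = 62.
Actual frame index = 61912 − 62 = 61850.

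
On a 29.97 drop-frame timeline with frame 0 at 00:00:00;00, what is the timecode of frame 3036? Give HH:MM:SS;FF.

00:01:41;08

Each 10-minute DF block holds 10 × 60 × 30 − 9 × 2 = 17982 frames. 3036 ÷ 17982 → 0 full blocks, remainder 3036.
Within the partial block the first minute is 1800 frames and each further minute 1798, so 1 further minute boundary passed. Total skipped labels = 18 × 0 + 2 × 1 = 2.
Non-drop label index = 3036 + 2 = 3038; at 30 labels/s that is 00:01:41:08, i.e. DF 00:01:41;08.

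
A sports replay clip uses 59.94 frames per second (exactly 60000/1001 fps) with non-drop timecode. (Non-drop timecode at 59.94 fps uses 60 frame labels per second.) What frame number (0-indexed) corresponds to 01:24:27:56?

304076

Total seconds to the label: (1 × 3600 + 24 × 60 + 27) = 5067.
Frame index = 5067 × 60 + 56 = 304076.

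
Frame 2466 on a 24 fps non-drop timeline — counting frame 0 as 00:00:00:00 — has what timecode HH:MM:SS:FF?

00:01:42:18

2466 ÷ 24 = 102 full seconds, remainder 18 frames.
102 s = 0 h 1 min 42 s.
Timecode: 00:01:42:18.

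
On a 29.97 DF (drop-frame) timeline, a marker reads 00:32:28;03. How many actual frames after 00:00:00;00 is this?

58385

Complete 10-minute blocks: 3, each 17982 frames → 53946.
Remaining 2 whole minutes in the current block: 1800 + 1 × 1798 = 3598 frames.
Within the current minute: 28 × 30 + 3 − 2 = 841 (labels ;00/;01 skipped at this minute). Total = 53946 + 3598 + 841 = 58385.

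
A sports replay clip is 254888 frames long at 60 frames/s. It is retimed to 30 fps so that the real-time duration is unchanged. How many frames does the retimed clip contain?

Target frames = source frames × (target rate / source rate) = 254888 × (30)/(60) = 254888 × 1/2 = 127444.

127444 frames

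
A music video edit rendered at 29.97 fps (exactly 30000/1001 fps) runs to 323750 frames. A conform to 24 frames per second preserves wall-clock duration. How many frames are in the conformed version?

Target frames = source frames × (target rate / source rate) = 323750 × (24)/(30000/1001) = 323750 × 1001/1250 = 259259.

259259 frames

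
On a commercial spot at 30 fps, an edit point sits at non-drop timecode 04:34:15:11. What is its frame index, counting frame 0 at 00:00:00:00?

Total seconds to the label: (4 × 3600 + 34 × 60 + 15) = 16455.
Frame index = 16455 × 30 + 11 = 493661.

493661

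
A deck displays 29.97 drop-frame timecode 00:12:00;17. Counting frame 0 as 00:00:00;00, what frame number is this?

Complete 10-minute blocks: 1, each 17982 frames → 17982.
Remaining 2 whole minutes in the current block: 1800 + 1 × 1798 = 3598 frames.
Within the current minute: 0 × 30 + 17 − 2 = 15 (labels ;00/;01 skipped at this minute). Total = 17982 + 3598 + 15 = 21595.

21595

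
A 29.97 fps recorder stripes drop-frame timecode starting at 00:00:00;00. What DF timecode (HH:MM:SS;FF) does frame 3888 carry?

Ten DF minutes hold 17982 frames, so frame 3888 lies in block 0 (frames 0–17981) with 3888 frames into that block.
The block's first minute is 1800 frames and the rest 1798 each; 3888 frames reaches minute 2, so 0 × 18 + 2 × 2 = 4 labels have been skipped so far.
Adding those back, label number 3888 + 4 = 3892 at 30 labels/s is 129 s + 22 f = 0 h 2 min 9 s frame 22, i.e. 00:02:09;22.

00:02:09;22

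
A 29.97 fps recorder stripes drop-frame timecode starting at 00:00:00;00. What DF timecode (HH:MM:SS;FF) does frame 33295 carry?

00:18:30;29

Ten DF minutes hold 17982 frames, so frame 33295 lies in block 1 (frames 17982–35963) with 15313 frames into that block.
The block's first minute is 1800 frames and the rest 1798 each; 15313 frames reaches minute 8, so 1 × 18 + 8 × 2 = 34 labels have been skipped so far.
Adding those back, label number 33295 + 34 = 33329 at 30 labels/s is 1110 s + 29 f = 0 h 18 min 30 s frame 29, i.e. 00:18:30;29.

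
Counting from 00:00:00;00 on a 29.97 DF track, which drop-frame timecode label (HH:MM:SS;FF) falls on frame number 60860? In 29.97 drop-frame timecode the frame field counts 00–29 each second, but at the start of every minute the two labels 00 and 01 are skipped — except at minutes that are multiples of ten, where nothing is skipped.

00:33:50;20

Ten DF minutes hold 17982 frames, so frame 60860 lies in block 3 (frames 53946–71927) with 6914 frames into that block.
The block's first minute is 1800 frames and the rest 1798 each; 6914 frames reaches minute 3, so 3 × 18 + 3 × 2 = 60 labels have been skipped so far.
Adding those back, label number 60860 + 60 = 60920 at 30 labels/s is 2030 s + 20 f = 0 h 33 min 50 s frame 20, i.e. 00:33:50;20.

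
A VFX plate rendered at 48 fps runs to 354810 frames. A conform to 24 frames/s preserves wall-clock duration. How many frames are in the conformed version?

Target frames = source frames × (target rate / source rate) = 354810 × (24)/(48) = 354810 × 1/2 = 177405.

177405 frames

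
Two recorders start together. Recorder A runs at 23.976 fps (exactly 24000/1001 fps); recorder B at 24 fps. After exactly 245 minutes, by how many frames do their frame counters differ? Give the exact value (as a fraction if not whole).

50400/143 frames

245 min = 14700 s.
A emits 24000/1001 × 14700 = 50400000/143 frames; B emits 24 × 14700 = 352800.
Difference = 50400/143 frames (≈ 352.4476); B is ahead of A.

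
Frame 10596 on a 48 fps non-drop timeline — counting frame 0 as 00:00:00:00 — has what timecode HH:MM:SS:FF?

00:03:40:36

10596 ÷ 48 = 220 full seconds, remainder 36 frames.
220 s = 0 h 3 min 40 s.
Timecode: 00:03:40:36.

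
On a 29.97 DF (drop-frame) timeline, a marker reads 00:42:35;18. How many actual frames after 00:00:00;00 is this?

As if non-drop at 30 labels/s: (0 × 3600 + 42 × 60 + 35) × 30 + 18 = 76668.
Minute boundaries passed: 42; those not divisible by 10: 42 − 4 = 38; dropped labels = 2 × 38 = 76.
Actual frame index = 76668 − 76 = 76592.

76592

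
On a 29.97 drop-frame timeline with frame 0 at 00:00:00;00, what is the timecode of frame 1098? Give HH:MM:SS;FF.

Ten DF minutes hold 17982 frames, so frame 1098 lies in block 0 (frames 0–17981) with 1098 frames into that block.
The block's first minute is 1800 frames and the rest 1798 each; 1098 frames reaches minute 0, so 0 × 18 + 0 × 2 = 0 labels have been skipped so far.
Adding those back, label number 1098 + 0 = 1098 at 30 labels/s is 36 s + 18 f = 0 h 0 min 36 s frame 18, i.e. 00:00:36;18.

00:00:36;18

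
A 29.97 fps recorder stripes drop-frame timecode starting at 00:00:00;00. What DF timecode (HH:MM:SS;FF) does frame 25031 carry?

Each 10-minute DF block holds 10 × 60 × 30 − 9 × 2 = 17982 frames. 25031 ÷ 17982 → 1 full block, remainder 7049.
Within the partial block the first minute is 1800 frames and each further minute 1798, so 3 further minute boundaries passed. Total skipped labels = 18 × 1 + 2 × 3 = 24.
Non-drop label index = 25031 + 24 = 25055; at 30 labels/s that is 00:13:55:05, i.e. DF 00:13:55;05.

00:13:55;05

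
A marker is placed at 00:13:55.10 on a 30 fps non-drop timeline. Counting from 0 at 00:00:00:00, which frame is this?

Total seconds to the label: (0 × 3600 + 13 × 60 + 55) = 835.
Frame index = 835 × 30 + 10 = 25060.

25060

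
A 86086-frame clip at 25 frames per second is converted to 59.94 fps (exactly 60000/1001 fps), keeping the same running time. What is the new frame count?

206400 frames

Target frames = source frames × (target rate / source rate) = 86086 × (60000/1001)/(25) = 86086 × 2400/1001 = 206400.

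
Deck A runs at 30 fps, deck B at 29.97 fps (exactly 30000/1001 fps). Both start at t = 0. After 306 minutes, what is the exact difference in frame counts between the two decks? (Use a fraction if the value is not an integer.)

550800/1001 frames

306 min = 18360 s.
A emits 30 × 18360 = 550800 frames; B emits 30000/1001 × 18360 = 550800000/1001.
Difference = 550800/1001 frames (≈ 550.2498); B is behind A.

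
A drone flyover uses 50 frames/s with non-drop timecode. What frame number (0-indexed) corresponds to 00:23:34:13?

frame 70713

Total seconds to the label: (0 × 3600 + 23 × 60 + 34) = 1414.
Frame index = 1414 × 50 + 13 = 70713.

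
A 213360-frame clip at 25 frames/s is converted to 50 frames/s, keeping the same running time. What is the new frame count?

Target frames = source frames × (target rate / source rate) = 213360 × (50)/(25) = 213360 × 2 = 426720.

426720 frames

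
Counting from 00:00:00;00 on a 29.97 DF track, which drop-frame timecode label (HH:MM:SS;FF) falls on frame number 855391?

07:55:41;17

Ten DF minutes hold 17982 frames, so frame 855391 lies in block 47 (frames 845154–863135) with 10237 frames into that block.
The block's first minute is 1800 frames and the rest 1798 each; 10237 frames reaches minute 5, so 47 × 18 + 5 × 2 = 856 labels have been skipped so far.
Adding those back, label number 855391 + 856 = 856247 at 30 labels/s is 28541 s + 17 f = 7 h 55 min 41 s frame 17, i.e. 07:55:41;17.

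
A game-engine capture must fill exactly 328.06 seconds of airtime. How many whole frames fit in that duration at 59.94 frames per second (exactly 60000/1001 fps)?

19663 frames

Frames = 328.06 × 60000/1001 = 19683600/1001 ≈ 19663.9361.
Complete frames: 19663.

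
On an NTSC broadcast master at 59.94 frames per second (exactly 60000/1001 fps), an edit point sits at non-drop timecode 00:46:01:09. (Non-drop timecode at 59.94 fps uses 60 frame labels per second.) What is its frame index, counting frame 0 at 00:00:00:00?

Total seconds to the label: (0 × 3600 + 46 × 60 + 1) = 2761.
Frame index = 2761 × 60 + 9 = 165669.

frame 165669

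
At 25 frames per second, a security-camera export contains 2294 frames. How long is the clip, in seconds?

91.76 seconds

Running time = 2294 / (25) = 91.76 s.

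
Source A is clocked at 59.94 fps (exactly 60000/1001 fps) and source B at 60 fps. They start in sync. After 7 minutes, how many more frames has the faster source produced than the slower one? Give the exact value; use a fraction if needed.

7 min = 420 s.
A emits 60000/1001 × 420 = 3600000/143 frames; B emits 60 × 420 = 25200.
Difference = 3600/143 frames (≈ 25.1748); B is ahead of A.

3600/143 frames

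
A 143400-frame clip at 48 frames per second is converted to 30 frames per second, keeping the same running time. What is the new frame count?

89625 frames

Target frames = source frames × (target rate / source rate) = 143400 × (30)/(48) = 143400 × 5/8 = 89625.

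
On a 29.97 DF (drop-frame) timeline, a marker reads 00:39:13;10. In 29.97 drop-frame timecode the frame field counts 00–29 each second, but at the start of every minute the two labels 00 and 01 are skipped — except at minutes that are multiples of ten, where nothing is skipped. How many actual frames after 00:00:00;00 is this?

As if non-drop at 30 labels/s: (0 × 3600 + 39 × 60 + 13) × 30 + 10 = 70600.
Minute boundaries passed: 39; those not divisible by 10: 39 − 3 = 36; dropped labels = 2 × 36 = 72.
Actual frame index = 70600 − 72 = 70528.

70528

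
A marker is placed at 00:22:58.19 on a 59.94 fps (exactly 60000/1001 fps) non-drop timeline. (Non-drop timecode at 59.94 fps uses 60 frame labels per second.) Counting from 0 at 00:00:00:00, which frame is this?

frame 82699

Total seconds to the label: (0 × 3600 + 22 × 60 + 58) = 1378.
Frame index = 1378 × 60 + 19 = 82699.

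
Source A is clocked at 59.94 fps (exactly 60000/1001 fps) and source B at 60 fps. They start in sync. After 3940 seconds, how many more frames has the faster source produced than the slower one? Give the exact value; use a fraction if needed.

236400/1001 frames

A emits 60000/1001 × 3940 = 236400000/1001 frames; B emits 60 × 3940 = 236400.
Difference = 236400/1001 frames (≈ 236.1638); B is ahead of A.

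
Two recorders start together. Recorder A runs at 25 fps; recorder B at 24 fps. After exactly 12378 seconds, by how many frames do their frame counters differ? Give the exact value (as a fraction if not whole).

12378 frames

A emits 25 × 12378 = 309450 frames; B emits 24 × 12378 = 297072.
Difference = 12378 frames; B is behind A.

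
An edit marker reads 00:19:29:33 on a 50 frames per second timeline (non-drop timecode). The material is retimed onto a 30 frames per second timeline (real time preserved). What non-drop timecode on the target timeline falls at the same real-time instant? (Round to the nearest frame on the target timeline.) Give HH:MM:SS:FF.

Source frame index: (0×3600 + 19×60 + 29) × 50 + 33 = 58483.
Real time: 58483 / (50) = 58483/50 s.
Target frame: (58483/50) × (30) = 175449/5 ≈ 35089.800 → 35090.
At 30 labels/s: frame 35090 → 00:19:29:20.

00:19:29:20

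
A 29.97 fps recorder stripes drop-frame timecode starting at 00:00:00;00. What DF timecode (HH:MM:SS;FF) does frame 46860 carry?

Ten DF minutes hold 17982 frames, so frame 46860 lies in block 2 (frames 35964–53945) with 10896 frames into that block.
The block's first minute is 1800 frames and the rest 1798 each; 10896 frames reaches minute 6, so 2 × 18 + 6 × 2 = 48 labels have been skipped so far.
Adding those back, label number 46860 + 48 = 46908 at 30 labels/s is 1563 s + 18 f = 0 h 26 min 3 s frame 18, i.e. 00:26:03;18.

00:26:03;18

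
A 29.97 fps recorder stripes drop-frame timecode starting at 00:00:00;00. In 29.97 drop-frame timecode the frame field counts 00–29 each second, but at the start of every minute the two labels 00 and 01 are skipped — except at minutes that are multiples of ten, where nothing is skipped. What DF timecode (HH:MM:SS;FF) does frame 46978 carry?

Ten DF minutes hold 17982 frames, so frame 46978 lies in block 2 (frames 35964–53945) with 11014 frames into that block.
The block's first minute is 1800 frames and the rest 1798 each; 11014 frames reaches minute 6, so 2 × 18 + 6 × 2 = 48 labels have been skipped so far.
Adding those back, label number 46978 + 48 = 47026 at 30 labels/s is 1567 s + 16 f = 0 h 26 min 7 s frame 16, i.e. 00:26:07;16.

00:26:07;16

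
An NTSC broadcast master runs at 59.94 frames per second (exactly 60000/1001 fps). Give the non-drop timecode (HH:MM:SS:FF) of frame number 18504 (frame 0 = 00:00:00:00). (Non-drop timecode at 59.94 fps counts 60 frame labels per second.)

00:05:08:24

18504 ÷ 60 = 308 full seconds, remainder 24 frames.
308 s = 0 h 5 min 8 s.
Timecode: 00:05:08:24.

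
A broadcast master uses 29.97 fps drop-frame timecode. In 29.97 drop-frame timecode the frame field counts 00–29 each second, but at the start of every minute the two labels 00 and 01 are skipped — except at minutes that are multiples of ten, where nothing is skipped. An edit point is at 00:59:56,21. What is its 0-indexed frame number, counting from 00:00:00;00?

As if non-drop at 30 labels/s: (0 × 3600 + 59 × 60 + 56) × 30 + 21 = 107901.
Minute boundaries passed: 59; those not divisible by 10: 59 − 5 = 54; dropped labels = 2 × 54 = 108.
Actual frame index = 107901 − 108 = 107793.

107793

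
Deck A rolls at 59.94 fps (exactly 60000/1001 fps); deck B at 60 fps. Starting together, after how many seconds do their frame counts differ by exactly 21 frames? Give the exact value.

350.35 seconds

The gap grows by |60 − 60000/1001| = 60/1001 frames per second.
Time for a 21-frame gap: 21 ÷ (60/1001) = 350.35 s.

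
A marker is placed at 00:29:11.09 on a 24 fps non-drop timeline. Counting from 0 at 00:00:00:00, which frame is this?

Total seconds to the label: (0 × 3600 + 29 × 60 + 11) = 1751.
Frame index = 1751 × 24 + 9 = 42033.

42033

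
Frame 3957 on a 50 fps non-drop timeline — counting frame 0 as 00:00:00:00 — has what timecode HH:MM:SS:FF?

00:01:19:07

3957 ÷ 50 = 79 full seconds, remainder 7 frames.
79 s = 0 h 1 min 19 s.
Timecode: 00:01:19:07.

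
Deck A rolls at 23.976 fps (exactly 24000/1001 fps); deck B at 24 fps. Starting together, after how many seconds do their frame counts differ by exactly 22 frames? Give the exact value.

11011/12 seconds

The gap grows by |24 − 24000/1001| = 24/1001 frames per second.
Time for a 22-frame gap: 22 ÷ (24/1001) = 11011/12 s.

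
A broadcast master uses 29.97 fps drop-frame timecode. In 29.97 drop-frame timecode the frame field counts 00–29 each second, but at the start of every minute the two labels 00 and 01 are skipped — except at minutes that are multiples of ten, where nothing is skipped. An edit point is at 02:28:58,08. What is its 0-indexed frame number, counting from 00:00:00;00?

267880

Complete 10-minute blocks: 14, each 17982 frames → 251748.
Remaining 8 whole minutes in the current block: 1800 + 7 × 1798 = 14386 frames.
Within the current minute: 58 × 30 + 8 − 2 = 1746 (labels ;00/;01 skipped at this minute). Total = 251748 + 14386 + 1746 = 267880.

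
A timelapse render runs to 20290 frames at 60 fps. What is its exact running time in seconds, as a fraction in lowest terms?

2029/6 seconds

Running time = 20290 ÷ (60) = 20290 × 1/60 = 2029/6 s.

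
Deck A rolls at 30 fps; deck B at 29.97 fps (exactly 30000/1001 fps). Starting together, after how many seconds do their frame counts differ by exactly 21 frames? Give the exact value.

The gap grows by |30000/1001 − 30| = 30/1001 frames per second.
Time for a 21-frame gap: 21 ÷ (30/1001) = 700.7 s.

700.7 seconds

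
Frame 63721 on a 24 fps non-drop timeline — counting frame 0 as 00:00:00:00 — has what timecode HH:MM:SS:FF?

63721 ÷ 24 = 2655 full seconds, remainder 1 frame.
2655 s = 0 h 44 min 15 s.
Timecode: 00:44:15:01.

00:44:15:01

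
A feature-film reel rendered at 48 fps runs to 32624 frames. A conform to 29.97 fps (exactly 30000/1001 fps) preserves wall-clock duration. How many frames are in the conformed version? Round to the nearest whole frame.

20370 frames

Frames at target rate = 32624 × (30000/1001) / (48) = 20390000/1001 ≈ 20369.630.
Nearest whole frame: 20370.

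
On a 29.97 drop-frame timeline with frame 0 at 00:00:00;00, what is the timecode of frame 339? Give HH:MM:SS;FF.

Ten DF minutes hold 17982 frames, so frame 339 lies in block 0 (frames 0–17981) with 339 frames into that block.
The block's first minute is 1800 frames and the rest 1798 each; 339 frames reaches minute 0, so 0 × 18 + 0 × 2 = 0 labels have been skipped so far.
Adding those back, label number 339 + 0 = 339 at 30 labels/s is 11 s + 9 f = 0 h 0 min 11 s frame 9, i.e. 00:00:11;09.

00:00:11;09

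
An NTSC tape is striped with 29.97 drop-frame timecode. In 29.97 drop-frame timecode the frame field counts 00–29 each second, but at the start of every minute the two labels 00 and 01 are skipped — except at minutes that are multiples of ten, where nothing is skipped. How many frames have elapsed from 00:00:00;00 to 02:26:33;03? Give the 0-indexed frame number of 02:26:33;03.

263529

As if non-drop at 30 labels/s: (2 × 3600 + 26 × 60 + 33) × 30 + 3 = 263793.
Minute boundaries passed: 146; those not divisible by 10: 146 − 14 = 132; dropped labels = 2 × 132 = 264.
Actual frame index = 263793 − 264 = 263529.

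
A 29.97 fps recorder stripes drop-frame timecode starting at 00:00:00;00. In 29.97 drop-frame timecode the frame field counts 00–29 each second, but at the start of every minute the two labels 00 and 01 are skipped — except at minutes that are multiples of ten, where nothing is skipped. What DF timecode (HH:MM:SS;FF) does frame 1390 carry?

Each 10-minute DF block holds 10 × 60 × 30 − 9 × 2 = 17982 frames. 1390 ÷ 17982 → 0 full blocks, remainder 1390.
Within the partial block the first minute is 1800 frames and each further minute 1798, so 0 further minute boundaries passed. Total skipped labels = 18 × 0 + 2 × 0 = 0.
Non-drop label index = 1390 + 0 = 1390; at 30 labels/s that is 00:00:46:10, i.e. DF 00:00:46;10.

00:00:46;10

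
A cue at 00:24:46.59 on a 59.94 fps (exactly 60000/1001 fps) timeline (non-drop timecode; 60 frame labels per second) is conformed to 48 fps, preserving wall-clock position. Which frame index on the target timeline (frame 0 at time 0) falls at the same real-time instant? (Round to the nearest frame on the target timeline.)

frame 71447

Source frame index: (0×3600 + 24×60 + 46) × 60 + 59 = 89219.
Real time: 89219 / (60000/1001) = 89308219/60000 s.
Target frame: (89308219/60000) × (48) = 89308219/1250 ≈ 71446.575 → 71447.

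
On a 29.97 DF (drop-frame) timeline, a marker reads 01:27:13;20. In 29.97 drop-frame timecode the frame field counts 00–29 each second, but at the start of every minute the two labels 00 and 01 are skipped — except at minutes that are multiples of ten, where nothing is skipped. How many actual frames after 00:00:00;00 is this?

Complete 10-minute blocks: 8, each 17982 frames → 143856.
Remaining 7 whole minutes in the current block: 1800 + 6 × 1798 = 12588 frames.
Within the current minute: 13 × 30 + 20 − 2 = 408 (labels ;00/;01 skipped at this minute). Total = 143856 + 12588 + 408 = 156852.

156852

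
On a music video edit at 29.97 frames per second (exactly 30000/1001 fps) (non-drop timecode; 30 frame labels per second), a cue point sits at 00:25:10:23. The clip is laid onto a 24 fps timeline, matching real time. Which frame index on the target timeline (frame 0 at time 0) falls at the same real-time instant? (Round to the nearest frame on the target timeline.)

Source frame index: (0×3600 + 25×60 + 10) × 30 + 23 = 45323.
Real time: 45323 / (30000/1001) = 45368323/30000 s.
Target frame: (45368323/30000) × (24) = 45368323/1250 ≈ 36294.658 → 36295.

frame 36295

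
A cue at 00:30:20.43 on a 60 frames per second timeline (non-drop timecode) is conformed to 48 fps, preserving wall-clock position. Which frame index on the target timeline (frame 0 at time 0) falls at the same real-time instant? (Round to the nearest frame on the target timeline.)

frame 87394

Source frame index: (0×3600 + 30×60 + 20) × 60 + 43 = 109243.
Real time: 109243 / (60) = 109243/60 s.
Target frame: (109243/60) × (48) = 436972/5 ≈ 87394.400 → 87394.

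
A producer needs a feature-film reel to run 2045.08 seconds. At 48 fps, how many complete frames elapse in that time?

98163 frames

Frames = 2045.08 × 48 = 2454096/25 ≈ 98163.8400.
Complete frames: 98163.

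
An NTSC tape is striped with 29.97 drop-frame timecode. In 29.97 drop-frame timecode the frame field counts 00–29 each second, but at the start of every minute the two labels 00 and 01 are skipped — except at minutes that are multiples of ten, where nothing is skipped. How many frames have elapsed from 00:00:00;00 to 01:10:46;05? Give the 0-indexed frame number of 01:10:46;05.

127259

Complete 10-minute blocks: 7, each 17982 frames → 125874.
Remaining 0 whole minutes in the current block: 0 frames.
Within the current minute: 46 × 30 + 5 = 1385. Total = 125874 + 0 + 1385 = 127259.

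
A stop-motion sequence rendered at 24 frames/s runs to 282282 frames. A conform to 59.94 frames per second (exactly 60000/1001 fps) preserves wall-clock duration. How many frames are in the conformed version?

705000 frames

Target frames = source frames × (target rate / source rate) = 282282 × (60000/1001)/(24) = 282282 × 2500/1001 = 705000.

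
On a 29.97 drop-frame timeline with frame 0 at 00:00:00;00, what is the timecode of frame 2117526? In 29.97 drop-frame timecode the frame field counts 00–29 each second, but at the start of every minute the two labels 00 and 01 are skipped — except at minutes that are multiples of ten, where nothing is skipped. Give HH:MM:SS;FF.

19:37:34;26

Ten DF minutes hold 17982 frames, so frame 2117526 lies in block 117 (frames 2103894–2121875) with 13632 frames into that block.
The block's first minute is 1800 frames and the rest 1798 each; 13632 frames reaches minute 7, so 117 × 18 + 7 × 2 = 2120 labels have been skipped so far.
Adding those back, label number 2117526 + 2120 = 2119646 at 30 labels/s is 70654 s + 26 f = 19 h 37 min 34 s frame 26, i.e. 19:37:34;26.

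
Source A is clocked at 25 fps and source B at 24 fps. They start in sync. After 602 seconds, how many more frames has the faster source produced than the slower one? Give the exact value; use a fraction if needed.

A emits 25 × 602 = 15050 frames; B emits 24 × 602 = 14448.
Difference = 602 frames; B is behind A.

602 frames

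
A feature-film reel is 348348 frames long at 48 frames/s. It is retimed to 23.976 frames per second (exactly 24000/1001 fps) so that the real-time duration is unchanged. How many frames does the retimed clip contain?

Target frames = source frames × (target rate / source rate) = 348348 × (24000/1001)/(48) = 348348 × 500/1001 = 174000.

174000 frames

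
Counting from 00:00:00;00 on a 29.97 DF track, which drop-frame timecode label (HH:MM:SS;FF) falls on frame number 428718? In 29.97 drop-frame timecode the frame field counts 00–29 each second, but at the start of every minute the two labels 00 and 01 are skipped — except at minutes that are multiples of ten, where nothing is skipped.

Each 10-minute DF block holds 10 × 60 × 30 − 9 × 2 = 17982 frames. 428718 ÷ 17982 → 23 full blocks, remainder 15132.
Within the partial block the first minute is 1800 frames and each further minute 1798, so 8 further minute boundaries passed. Total skipped labels = 18 × 23 + 2 × 8 = 430.
Non-drop label index = 428718 + 430 = 429148; at 30 labels/s that is 03:58:24:28, i.e. DF 03:58:24;28.

03:58:24;28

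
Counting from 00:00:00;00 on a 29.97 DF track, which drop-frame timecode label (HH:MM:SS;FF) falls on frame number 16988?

00:09:26;26

Ten DF minutes hold 17982 frames, so frame 16988 lies in block 0 (frames 0–17981) with 16988 frames into that block.
The block's first minute is 1800 frames and the rest 1798 each; 16988 frames reaches minute 9, so 0 × 18 + 9 × 2 = 18 labels have been skipped so far.
Adding those back, label number 16988 + 18 = 17006 at 30 labels/s is 566 s + 26 f = 0 h 9 min 26 s frame 26, i.e. 00:09:26;26.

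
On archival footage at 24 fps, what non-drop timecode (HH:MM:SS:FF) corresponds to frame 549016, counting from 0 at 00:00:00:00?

549016 ÷ 24 = 22875 full seconds, remainder 16 frames.
22875 s = 6 h 21 min 15 s.
Timecode: 06:21:15:16.

06:21:15:16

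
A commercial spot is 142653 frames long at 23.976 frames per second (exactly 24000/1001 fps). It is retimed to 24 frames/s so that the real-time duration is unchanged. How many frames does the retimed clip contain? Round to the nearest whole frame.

Frames at target rate = 142653 × (24) / (24000/1001) = 142795653/1000 ≈ 142795.653.
Nearest whole frame: 142796.

142796 frames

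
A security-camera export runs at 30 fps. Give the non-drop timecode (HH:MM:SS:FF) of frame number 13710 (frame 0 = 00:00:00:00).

00:07:37:00

13710 ÷ 30 = 457 full seconds, remainder 0 frames.
457 s = 0 h 7 min 37 s.
Timecode: 00:07:37:00.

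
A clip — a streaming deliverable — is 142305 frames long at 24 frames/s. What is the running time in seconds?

5929.375 seconds

Running time = 142305 / (24) = 5929.375 s.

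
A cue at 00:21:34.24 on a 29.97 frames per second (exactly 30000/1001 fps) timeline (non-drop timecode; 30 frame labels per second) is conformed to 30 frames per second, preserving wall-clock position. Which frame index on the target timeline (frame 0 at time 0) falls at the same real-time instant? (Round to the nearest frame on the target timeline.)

frame 38883

Source frame index: (0×3600 + 21×60 + 34) × 30 + 24 = 38844.
Real time: 38844 / (30000/1001) = 3240237/2500 s.
Target frame: (3240237/2500) × (30) = 9720711/250 ≈ 38882.844 → 38883.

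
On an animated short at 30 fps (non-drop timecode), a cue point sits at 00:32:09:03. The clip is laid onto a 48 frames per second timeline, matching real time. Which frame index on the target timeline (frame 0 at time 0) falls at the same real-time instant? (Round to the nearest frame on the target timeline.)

frame 92597

Source frame index: (0×3600 + 32×60 + 9) × 30 + 3 = 57873.
Real time: 57873 / (30) = 19291/10 s.
Target frame: (19291/10) × (48) = 462984/5 ≈ 92596.800 → 92597.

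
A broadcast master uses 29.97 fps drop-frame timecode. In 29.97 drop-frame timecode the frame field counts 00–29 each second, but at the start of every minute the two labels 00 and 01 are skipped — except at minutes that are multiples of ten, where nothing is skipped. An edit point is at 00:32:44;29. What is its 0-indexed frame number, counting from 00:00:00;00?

58891

Complete 10-minute blocks: 3, each 17982 frames → 53946.
Remaining 2 whole minutes in the current block: 1800 + 1 × 1798 = 3598 frames.
Within the current minute: 44 × 30 + 29 − 2 = 1347 (labels ;00/;01 skipped at this minute). Total = 53946 + 3598 + 1347 = 58891.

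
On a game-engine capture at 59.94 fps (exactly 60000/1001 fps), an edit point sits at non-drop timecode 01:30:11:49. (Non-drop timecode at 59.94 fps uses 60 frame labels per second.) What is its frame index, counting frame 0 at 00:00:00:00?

Total seconds to the label: (1 × 3600 + 30 × 60 + 11) = 5411.
Frame index = 5411 × 60 + 49 = 324709.

324709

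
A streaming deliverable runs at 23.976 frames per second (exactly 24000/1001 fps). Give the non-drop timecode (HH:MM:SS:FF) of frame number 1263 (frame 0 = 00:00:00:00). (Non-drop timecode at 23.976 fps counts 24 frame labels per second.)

00:00:52:15

1263 ÷ 24 = 52 full seconds, remainder 15 frames.
52 s = 0 h 0 min 52 s.
Timecode: 00:00:52:15.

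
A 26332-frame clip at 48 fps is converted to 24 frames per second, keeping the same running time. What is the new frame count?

Target frames = source frames × (target rate / source rate) = 26332 × (24)/(48) = 26332 × 1/2 = 13166.

13166 frames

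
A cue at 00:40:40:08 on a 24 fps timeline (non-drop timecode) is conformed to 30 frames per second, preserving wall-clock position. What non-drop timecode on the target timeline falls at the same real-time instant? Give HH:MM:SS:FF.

00:40:40:10

Source frame index: (0×3600 + 40×60 + 40) × 24 + 8 = 58568.
Real time: 58568 / (24) = 7321/3 s.
Target frame: (7321/3) × (30) = 73210.
At 30 labels/s: frame 73210 → 00:40:40:10.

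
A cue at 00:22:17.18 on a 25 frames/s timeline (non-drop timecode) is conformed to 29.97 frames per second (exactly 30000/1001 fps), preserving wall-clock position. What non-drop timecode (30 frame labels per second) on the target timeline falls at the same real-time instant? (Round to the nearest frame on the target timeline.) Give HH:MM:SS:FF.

00:22:16:12

Source frame index: (0×3600 + 22×60 + 17) × 25 + 18 = 33443.
Real time: 33443 / (25) = 33443/25 s.
Target frame: (33443/25) × (30000/1001) = 40131600/1001 ≈ 40091.508 → 40092.
At 30 labels/s: frame 40092 → 00:22:16:12.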